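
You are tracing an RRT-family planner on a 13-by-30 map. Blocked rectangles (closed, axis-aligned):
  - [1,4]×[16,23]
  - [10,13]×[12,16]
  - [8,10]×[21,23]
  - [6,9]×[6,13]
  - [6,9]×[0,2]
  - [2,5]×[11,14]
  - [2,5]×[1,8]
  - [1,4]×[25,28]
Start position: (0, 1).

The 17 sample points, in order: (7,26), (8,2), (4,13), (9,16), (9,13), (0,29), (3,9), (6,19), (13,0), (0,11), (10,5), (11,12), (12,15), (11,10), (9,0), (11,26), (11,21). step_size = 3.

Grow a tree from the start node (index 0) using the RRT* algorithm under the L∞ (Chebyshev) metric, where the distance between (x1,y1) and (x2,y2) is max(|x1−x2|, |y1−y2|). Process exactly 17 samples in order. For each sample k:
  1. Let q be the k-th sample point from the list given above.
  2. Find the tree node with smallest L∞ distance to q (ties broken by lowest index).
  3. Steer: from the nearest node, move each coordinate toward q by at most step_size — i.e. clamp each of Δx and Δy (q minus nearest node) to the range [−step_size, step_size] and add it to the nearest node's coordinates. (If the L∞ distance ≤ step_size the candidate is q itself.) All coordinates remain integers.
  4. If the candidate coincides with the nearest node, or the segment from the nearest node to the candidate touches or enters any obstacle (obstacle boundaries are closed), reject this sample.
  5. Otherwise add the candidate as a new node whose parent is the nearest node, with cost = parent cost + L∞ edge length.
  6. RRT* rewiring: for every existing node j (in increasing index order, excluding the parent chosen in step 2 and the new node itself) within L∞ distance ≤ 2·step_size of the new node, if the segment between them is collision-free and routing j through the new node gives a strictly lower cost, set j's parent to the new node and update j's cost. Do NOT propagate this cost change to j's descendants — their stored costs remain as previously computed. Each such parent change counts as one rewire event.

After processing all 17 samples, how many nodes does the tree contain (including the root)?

1. q=(7,26) nearest=0 d=25 new=(3,4) → blocked by [2,5]×[1,8], reject
2. q=(8,2) nearest=0 d=8 new=(3,2) → blocked by [2,5]×[1,8], reject
3. q=(4,13) nearest=0 d=12 new=(3,4) → blocked by [2,5]×[1,8], reject
4. q=(9,16) nearest=0 d=15 new=(3,4) → blocked by [2,5]×[1,8], reject
5. q=(9,13) nearest=0 d=12 new=(3,4) → blocked by [2,5]×[1,8], reject
6. q=(0,29) nearest=0 d=28 new=(0,4) → add node 1 parent=0 cost=3
7. q=(3,9) nearest=1 d=5 new=(3,7) → blocked by [2,5]×[1,8], reject
8. q=(6,19) nearest=1 d=15 new=(3,7) → blocked by [2,5]×[1,8], reject
9. q=(13,0) nearest=0 d=13 new=(3,0) → add node 2 parent=0 cost=3
10. q=(0,11) nearest=1 d=7 new=(0,7) → add node 3 parent=1 cost=6
11. q=(10,5) nearest=2 d=7 new=(6,3) → blocked by [2,5]×[1,8], reject
12. q=(11,12) nearest=0 d=11 new=(3,4) → blocked by [2,5]×[1,8], reject
13. q=(12,15) nearest=1 d=12 new=(3,7) → blocked by [2,5]×[1,8], reject
14. q=(11,10) nearest=2 d=10 new=(6,3) → blocked by [2,5]×[1,8], reject
15. q=(9,0) nearest=2 d=6 new=(6,0) → blocked by [6,9]×[0,2], reject
16. q=(11,26) nearest=3 d=19 new=(3,10) → add node 4 parent=3 cost=9
17. q=(11,21) nearest=4 d=11 new=(6,13) → blocked by [6,9]×[6,13], reject

Node count: 5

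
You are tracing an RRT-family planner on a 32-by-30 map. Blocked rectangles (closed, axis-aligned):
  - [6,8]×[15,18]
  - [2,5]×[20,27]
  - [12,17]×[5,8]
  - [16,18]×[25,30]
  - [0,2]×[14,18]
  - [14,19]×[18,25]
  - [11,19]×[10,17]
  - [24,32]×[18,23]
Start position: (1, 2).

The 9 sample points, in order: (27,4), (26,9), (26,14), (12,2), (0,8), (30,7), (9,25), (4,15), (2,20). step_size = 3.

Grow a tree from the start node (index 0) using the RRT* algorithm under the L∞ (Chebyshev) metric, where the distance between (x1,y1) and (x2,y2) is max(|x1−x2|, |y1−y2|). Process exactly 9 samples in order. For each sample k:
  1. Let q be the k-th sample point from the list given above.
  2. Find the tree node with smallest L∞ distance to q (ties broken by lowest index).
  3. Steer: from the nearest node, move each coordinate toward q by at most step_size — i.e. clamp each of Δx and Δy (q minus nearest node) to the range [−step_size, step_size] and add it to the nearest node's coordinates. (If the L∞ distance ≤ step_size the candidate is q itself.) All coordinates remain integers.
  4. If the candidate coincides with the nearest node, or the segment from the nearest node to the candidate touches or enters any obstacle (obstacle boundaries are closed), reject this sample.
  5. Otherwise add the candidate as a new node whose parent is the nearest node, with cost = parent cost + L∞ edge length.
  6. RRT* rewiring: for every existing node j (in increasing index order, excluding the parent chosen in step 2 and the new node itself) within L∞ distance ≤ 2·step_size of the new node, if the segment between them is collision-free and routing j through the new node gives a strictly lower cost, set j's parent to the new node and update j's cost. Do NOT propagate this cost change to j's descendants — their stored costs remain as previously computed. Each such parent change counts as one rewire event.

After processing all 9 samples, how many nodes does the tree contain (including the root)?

1. q=(27,4) nearest=0 d=26 new=(4,4) → add node 1 parent=0 cost=3
2. q=(26,9) nearest=1 d=22 new=(7,7) → add node 2 parent=1 cost=6
3. q=(26,14) nearest=2 d=19 new=(10,10) → add node 3 parent=2 cost=9
4. q=(12,2) nearest=2 d=5 new=(10,4) → add node 4 parent=2 cost=9
5. q=(0,8) nearest=1 d=4 new=(1,7) → add node 5 parent=1 cost=6
6. q=(30,7) nearest=3 d=20 new=(13,7) → blocked by [12,17]×[5,8], reject
7. q=(9,25) nearest=3 d=15 new=(9,13) → add node 6 parent=3 cost=12
8. q=(4,15) nearest=6 d=5 new=(6,15) → blocked by [6,8]×[15,18], reject
9. q=(2,20) nearest=6 d=7 new=(6,16) → blocked by [6,8]×[15,18], reject

Node count: 7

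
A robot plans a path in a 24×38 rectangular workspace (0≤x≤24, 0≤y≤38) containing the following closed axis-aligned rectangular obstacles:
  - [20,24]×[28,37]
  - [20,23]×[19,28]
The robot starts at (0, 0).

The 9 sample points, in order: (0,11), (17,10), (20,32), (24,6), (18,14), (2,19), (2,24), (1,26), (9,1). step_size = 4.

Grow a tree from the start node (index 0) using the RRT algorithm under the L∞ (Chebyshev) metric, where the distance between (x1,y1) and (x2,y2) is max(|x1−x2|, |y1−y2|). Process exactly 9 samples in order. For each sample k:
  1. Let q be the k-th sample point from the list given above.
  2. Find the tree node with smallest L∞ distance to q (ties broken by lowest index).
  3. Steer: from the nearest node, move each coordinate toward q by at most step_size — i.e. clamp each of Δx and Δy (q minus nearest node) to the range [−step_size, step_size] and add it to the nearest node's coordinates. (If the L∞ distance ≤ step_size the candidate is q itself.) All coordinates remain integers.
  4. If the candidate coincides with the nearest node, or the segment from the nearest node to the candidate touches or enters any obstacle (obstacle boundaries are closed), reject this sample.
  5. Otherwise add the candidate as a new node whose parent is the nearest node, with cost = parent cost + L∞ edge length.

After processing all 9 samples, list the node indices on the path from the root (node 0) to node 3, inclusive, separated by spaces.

1. q=(0,11) nearest=0 d=11 new=(0,4) → add node 1 parent=0 cost=4
2. q=(17,10) nearest=0 d=17 new=(4,4) → add node 2 parent=0 cost=4
3. q=(20,32) nearest=1 d=28 new=(4,8) → add node 3 parent=1 cost=8
4. q=(24,6) nearest=2 d=20 new=(8,6) → add node 4 parent=2 cost=8
5. q=(18,14) nearest=4 d=10 new=(12,10) → add node 5 parent=4 cost=12
6. q=(2,19) nearest=5 d=10 new=(8,14) → add node 6 parent=5 cost=16
7. q=(2,24) nearest=6 d=10 new=(4,18) → add node 7 parent=6 cost=20
8. q=(1,26) nearest=7 d=8 new=(1,22) → add node 8 parent=7 cost=24
9. q=(9,1) nearest=2 d=5 new=(8,1) → add node 9 parent=2 cost=8

Path: 0 1 3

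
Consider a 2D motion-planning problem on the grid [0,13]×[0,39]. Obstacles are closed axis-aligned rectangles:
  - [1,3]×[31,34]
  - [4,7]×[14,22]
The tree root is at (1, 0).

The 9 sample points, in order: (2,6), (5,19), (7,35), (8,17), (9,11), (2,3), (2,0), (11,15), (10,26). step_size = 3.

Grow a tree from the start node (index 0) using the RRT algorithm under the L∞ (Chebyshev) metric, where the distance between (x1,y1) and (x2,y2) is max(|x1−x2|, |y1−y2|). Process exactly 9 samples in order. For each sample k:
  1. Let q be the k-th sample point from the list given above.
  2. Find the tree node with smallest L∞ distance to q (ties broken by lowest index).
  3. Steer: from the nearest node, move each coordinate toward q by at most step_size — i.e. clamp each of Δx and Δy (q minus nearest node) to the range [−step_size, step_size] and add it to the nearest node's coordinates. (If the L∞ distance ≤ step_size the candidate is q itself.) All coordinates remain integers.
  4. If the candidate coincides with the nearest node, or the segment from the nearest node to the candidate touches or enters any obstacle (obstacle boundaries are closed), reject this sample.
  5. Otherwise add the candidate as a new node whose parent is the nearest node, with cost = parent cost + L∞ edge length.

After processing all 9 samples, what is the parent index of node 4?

1. q=(2,6) nearest=0 d=6 new=(2,3) → add node 1 parent=0 cost=3
2. q=(5,19) nearest=1 d=16 new=(5,6) → add node 2 parent=1 cost=6
3. q=(7,35) nearest=2 d=29 new=(7,9) → add node 3 parent=2 cost=9
4. q=(8,17) nearest=3 d=8 new=(8,12) → add node 4 parent=3 cost=12
5. q=(9,11) nearest=4 d=1 new=(9,11) → add node 5 parent=4 cost=13
6. q=(2,3) nearest=1 d=0 → coincident, reject
7. q=(2,0) nearest=0 d=1 new=(2,0) → add node 6 parent=0 cost=1
8. q=(11,15) nearest=4 d=3 new=(11,15) → add node 7 parent=4 cost=15
9. q=(10,26) nearest=7 d=11 new=(10,18) → add node 8 parent=7 cost=18

Parent of node 4: 3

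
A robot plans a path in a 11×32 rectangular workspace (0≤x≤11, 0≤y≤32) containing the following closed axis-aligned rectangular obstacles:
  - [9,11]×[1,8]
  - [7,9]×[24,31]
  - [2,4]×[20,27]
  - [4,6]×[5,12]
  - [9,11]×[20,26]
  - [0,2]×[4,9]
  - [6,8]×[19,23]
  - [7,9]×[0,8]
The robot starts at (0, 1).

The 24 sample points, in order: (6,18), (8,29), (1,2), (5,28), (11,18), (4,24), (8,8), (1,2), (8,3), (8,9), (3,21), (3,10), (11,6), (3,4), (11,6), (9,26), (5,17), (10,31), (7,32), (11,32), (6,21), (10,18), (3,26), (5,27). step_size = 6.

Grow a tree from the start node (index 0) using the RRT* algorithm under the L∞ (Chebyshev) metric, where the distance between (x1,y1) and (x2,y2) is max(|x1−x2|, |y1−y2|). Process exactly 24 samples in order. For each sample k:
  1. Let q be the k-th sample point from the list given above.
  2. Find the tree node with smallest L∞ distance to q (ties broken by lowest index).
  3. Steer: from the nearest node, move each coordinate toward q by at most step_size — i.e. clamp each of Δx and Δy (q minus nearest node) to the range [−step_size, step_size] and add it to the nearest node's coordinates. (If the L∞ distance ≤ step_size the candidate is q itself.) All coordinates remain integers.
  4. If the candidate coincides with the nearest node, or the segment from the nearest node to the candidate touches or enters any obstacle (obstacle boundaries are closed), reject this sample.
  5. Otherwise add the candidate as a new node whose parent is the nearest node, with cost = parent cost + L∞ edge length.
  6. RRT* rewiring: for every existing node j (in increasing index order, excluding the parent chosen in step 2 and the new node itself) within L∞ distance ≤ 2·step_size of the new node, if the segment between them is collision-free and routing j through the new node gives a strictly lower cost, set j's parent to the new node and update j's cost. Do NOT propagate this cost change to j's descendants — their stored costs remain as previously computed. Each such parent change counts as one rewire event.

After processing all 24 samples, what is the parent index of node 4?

Parent of node 4: 3

1. q=(6,18) nearest=0 d=17 new=(6,7) → blocked by [4,6]×[5,12], reject
2. q=(8,29) nearest=0 d=28 new=(6,7) → blocked by [4,6]×[5,12], reject
3. q=(1,2) nearest=0 d=1 new=(1,2) → add node 1 parent=0 cost=1
4. q=(5,28) nearest=1 d=26 new=(5,8) → blocked by [4,6]×[5,12], reject
5. q=(11,18) nearest=1 d=16 new=(7,8) → blocked by [4,6]×[5,12], reject
6. q=(4,24) nearest=1 d=22 new=(4,8) → blocked by [4,6]×[5,12], reject
7. q=(8,8) nearest=1 d=7 new=(7,8) → blocked by [4,6]×[5,12], reject
8. q=(1,2) nearest=1 d=0 → coincident, reject
9. q=(8,3) nearest=1 d=7 new=(7,3) → blocked by [7,9]×[0,8], reject
10. q=(8,9) nearest=1 d=7 new=(7,8) → blocked by [4,6]×[5,12], reject
11. q=(3,21) nearest=1 d=19 new=(3,8) → blocked by [0,2]×[4,9], reject
12. q=(3,10) nearest=1 d=8 new=(3,8) → blocked by [0,2]×[4,9], reject
13. q=(11,6) nearest=1 d=10 new=(7,6) → blocked by [4,6]×[5,12], reject
14. q=(3,4) nearest=1 d=2 new=(3,4) → add node 2 parent=1 cost=3
15. q=(11,6) nearest=2 d=8 new=(9,6) → blocked by [9,11]×[1,8], reject
16. q=(9,26) nearest=2 d=22 new=(9,10) → blocked by [4,6]×[5,12], reject
17. q=(5,17) nearest=2 d=13 new=(5,10) → blocked by [4,6]×[5,12], reject
18. q=(10,31) nearest=2 d=27 new=(9,10) → blocked by [4,6]×[5,12], reject
19. q=(7,32) nearest=2 d=28 new=(7,10) → blocked by [4,6]×[5,12], reject
20. q=(11,32) nearest=2 d=28 new=(9,10) → blocked by [4,6]×[5,12], reject
21. q=(6,21) nearest=2 d=17 new=(6,10) → blocked by [4,6]×[5,12], reject
22. q=(10,18) nearest=2 d=14 new=(9,10) → blocked by [4,6]×[5,12], reject
23. q=(3,26) nearest=2 d=22 new=(3,10) → add node 3 parent=2 cost=9
24. q=(5,27) nearest=3 d=17 new=(5,16) → add node 4 parent=3 cost=15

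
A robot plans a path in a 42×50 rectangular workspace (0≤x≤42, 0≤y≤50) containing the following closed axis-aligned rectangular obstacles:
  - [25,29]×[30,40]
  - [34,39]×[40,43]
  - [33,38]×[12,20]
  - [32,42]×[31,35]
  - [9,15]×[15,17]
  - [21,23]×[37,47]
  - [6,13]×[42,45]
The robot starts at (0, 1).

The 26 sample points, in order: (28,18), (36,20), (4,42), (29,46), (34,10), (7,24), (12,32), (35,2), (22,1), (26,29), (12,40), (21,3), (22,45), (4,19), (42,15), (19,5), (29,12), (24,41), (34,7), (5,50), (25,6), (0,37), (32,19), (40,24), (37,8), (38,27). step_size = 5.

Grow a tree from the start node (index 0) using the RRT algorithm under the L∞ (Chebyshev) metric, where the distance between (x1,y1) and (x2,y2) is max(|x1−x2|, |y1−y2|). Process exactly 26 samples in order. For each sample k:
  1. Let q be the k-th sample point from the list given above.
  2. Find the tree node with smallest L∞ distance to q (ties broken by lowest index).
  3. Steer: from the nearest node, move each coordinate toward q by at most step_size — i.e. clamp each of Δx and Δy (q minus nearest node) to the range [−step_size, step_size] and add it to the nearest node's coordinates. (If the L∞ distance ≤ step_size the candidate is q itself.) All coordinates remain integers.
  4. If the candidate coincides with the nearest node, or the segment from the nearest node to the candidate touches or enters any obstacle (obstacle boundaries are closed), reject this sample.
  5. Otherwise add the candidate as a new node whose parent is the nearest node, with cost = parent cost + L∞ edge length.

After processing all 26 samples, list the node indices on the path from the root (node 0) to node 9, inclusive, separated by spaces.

1. q=(28,18) nearest=0 d=28 new=(5,6) → add node 1 parent=0 cost=5
2. q=(36,20) nearest=1 d=31 new=(10,11) → add node 2 parent=1 cost=10
3. q=(4,42) nearest=2 d=31 new=(5,16) → add node 3 parent=2 cost=15
4. q=(29,46) nearest=3 d=30 new=(10,21) → add node 4 parent=3 cost=20
5. q=(34,10) nearest=2 d=24 new=(15,10) → add node 5 parent=2 cost=15
6. q=(7,24) nearest=4 d=3 new=(7,24) → add node 6 parent=4 cost=23
7. q=(12,32) nearest=6 d=8 new=(12,29) → add node 7 parent=6 cost=28
8. q=(35,2) nearest=5 d=20 new=(20,5) → add node 8 parent=5 cost=20
9. q=(22,1) nearest=8 d=4 new=(22,1) → add node 9 parent=8 cost=24
10. q=(26,29) nearest=7 d=14 new=(17,29) → add node 10 parent=7 cost=33
11. q=(12,40) nearest=7 d=11 new=(12,34) → add node 11 parent=7 cost=33
12. q=(21,3) nearest=8 d=2 new=(21,3) → add node 12 parent=8 cost=22
13. q=(22,45) nearest=11 d=11 new=(17,39) → add node 13 parent=11 cost=38
14. q=(4,19) nearest=3 d=3 new=(4,19) → add node 14 parent=3 cost=18
15. q=(42,15) nearest=9 d=20 new=(27,6) → add node 15 parent=9 cost=29
16. q=(19,5) nearest=8 d=1 new=(19,5) → add node 16 parent=8 cost=21
17. q=(29,12) nearest=15 d=6 new=(29,11) → add node 17 parent=15 cost=34
18. q=(24,41) nearest=13 d=7 new=(22,41) → blocked by [21,23]×[37,47], reject
19. q=(34,7) nearest=17 d=5 new=(34,7) → add node 18 parent=17 cost=39
20. q=(5,50) nearest=13 d=12 new=(12,44) → blocked by [6,13]×[42,45], reject
21. q=(25,6) nearest=15 d=2 new=(25,6) → add node 19 parent=15 cost=31
22. q=(0,37) nearest=7 d=12 new=(7,34) → add node 20 parent=7 cost=33
23. q=(32,19) nearest=17 d=8 new=(32,16) → add node 21 parent=17 cost=39
24. q=(40,24) nearest=21 d=8 new=(37,21) → blocked by [33,38]×[12,20], reject
25. q=(37,8) nearest=18 d=3 new=(37,8) → add node 22 parent=18 cost=42
26. q=(38,27) nearest=21 d=11 new=(37,21) → blocked by [33,38]×[12,20], reject

Path: 0 1 2 5 8 9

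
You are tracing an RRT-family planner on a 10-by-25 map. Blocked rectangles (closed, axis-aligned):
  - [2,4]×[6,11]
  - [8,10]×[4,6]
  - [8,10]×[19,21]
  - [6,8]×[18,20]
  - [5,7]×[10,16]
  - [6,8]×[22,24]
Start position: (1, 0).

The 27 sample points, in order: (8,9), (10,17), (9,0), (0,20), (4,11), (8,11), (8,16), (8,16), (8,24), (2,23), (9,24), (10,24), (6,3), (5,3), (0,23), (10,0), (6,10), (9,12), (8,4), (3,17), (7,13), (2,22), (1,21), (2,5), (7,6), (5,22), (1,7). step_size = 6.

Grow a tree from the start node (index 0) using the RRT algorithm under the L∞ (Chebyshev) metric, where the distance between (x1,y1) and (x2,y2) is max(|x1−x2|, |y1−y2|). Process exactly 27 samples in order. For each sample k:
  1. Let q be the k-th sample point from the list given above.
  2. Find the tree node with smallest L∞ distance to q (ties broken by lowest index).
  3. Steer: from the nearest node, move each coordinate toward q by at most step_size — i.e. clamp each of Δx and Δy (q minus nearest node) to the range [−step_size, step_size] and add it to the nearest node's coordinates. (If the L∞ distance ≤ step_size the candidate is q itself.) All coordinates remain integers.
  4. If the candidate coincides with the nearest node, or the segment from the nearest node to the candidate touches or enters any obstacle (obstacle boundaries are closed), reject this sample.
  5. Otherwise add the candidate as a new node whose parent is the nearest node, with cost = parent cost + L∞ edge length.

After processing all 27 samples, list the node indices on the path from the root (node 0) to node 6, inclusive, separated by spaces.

1. q=(8,9) nearest=0 d=9 new=(7,6) → add node 1 parent=0 cost=6
2. q=(10,17) nearest=1 d=11 new=(10,12) → add node 2 parent=1 cost=12
3. q=(9,0) nearest=1 d=6 new=(9,0) → add node 3 parent=1 cost=12
4. q=(0,20) nearest=2 d=10 new=(4,18) → blocked by [5,7]×[10,16], reject
5. q=(4,11) nearest=1 d=5 new=(4,11) → blocked by [2,4]×[6,11], reject
6. q=(8,11) nearest=2 d=2 new=(8,11) → add node 4 parent=2 cost=14
7. q=(8,16) nearest=2 d=4 new=(8,16) → add node 5 parent=2 cost=16
8. q=(8,16) nearest=5 d=0 → coincident, reject
9. q=(8,24) nearest=5 d=8 new=(8,22) → blocked by [8,10]×[19,21], reject
10. q=(2,23) nearest=5 d=7 new=(2,22) → blocked by [6,8]×[18,20], reject
11. q=(9,24) nearest=5 d=8 new=(9,22) → blocked by [8,10]×[19,21], reject
12. q=(10,24) nearest=5 d=8 new=(10,22) → blocked by [8,10]×[19,21], reject
13. q=(6,3) nearest=1 d=3 new=(6,3) → add node 6 parent=1 cost=9
14. q=(5,3) nearest=6 d=1 new=(5,3) → add node 7 parent=6 cost=10
15. q=(0,23) nearest=5 d=8 new=(2,22) → blocked by [6,8]×[18,20], reject
16. q=(10,0) nearest=3 d=1 new=(10,0) → add node 8 parent=3 cost=13
17. q=(6,10) nearest=4 d=2 new=(6,10) → blocked by [5,7]×[10,16], reject
18. q=(9,12) nearest=2 d=1 new=(9,12) → add node 9 parent=2 cost=13
19. q=(8,4) nearest=1 d=2 new=(8,4) → blocked by [8,10]×[4,6], reject
20. q=(3,17) nearest=5 d=5 new=(3,17) → add node 10 parent=5 cost=21
21. q=(7,13) nearest=4 d=2 new=(7,13) → blocked by [5,7]×[10,16], reject
22. q=(2,22) nearest=10 d=5 new=(2,22) → add node 11 parent=10 cost=26
23. q=(1,21) nearest=11 d=1 new=(1,21) → add node 12 parent=11 cost=27
24. q=(2,5) nearest=7 d=3 new=(2,5) → add node 13 parent=7 cost=13
25. q=(7,6) nearest=1 d=0 → coincident, reject
26. q=(5,22) nearest=11 d=3 new=(5,22) → add node 14 parent=11 cost=29
27. q=(1,7) nearest=13 d=2 new=(1,7) → add node 15 parent=13 cost=15

Path: 0 1 6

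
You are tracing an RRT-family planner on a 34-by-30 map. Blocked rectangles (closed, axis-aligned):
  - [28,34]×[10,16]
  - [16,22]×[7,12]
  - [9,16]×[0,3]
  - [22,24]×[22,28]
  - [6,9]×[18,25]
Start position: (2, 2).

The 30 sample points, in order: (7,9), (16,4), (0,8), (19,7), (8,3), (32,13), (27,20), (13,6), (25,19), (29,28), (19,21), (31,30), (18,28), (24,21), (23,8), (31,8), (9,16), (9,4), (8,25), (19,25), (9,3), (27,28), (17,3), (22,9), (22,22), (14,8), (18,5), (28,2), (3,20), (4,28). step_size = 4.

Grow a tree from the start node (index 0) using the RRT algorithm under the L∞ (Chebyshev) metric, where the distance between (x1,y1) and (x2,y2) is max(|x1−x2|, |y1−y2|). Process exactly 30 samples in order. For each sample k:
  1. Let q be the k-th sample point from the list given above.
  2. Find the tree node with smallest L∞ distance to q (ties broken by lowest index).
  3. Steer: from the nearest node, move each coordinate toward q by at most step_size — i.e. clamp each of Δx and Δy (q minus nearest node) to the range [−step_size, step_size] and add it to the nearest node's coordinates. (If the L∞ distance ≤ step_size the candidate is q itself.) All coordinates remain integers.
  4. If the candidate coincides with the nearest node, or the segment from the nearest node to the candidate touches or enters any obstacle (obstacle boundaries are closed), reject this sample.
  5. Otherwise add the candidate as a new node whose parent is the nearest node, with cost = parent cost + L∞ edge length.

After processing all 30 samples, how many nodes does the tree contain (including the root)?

1. q=(7,9) nearest=0 d=7 new=(6,6) → add node 1 parent=0 cost=4
2. q=(16,4) nearest=1 d=10 new=(10,4) → add node 2 parent=1 cost=8
3. q=(0,8) nearest=0 d=6 new=(0,6) → add node 3 parent=0 cost=4
4. q=(19,7) nearest=2 d=9 new=(14,7) → add node 4 parent=2 cost=12
5. q=(8,3) nearest=2 d=2 new=(8,3) → add node 5 parent=2 cost=10
6. q=(32,13) nearest=4 d=18 new=(18,11) → blocked by [16,22]×[7,12], reject
7. q=(27,20) nearest=4 d=13 new=(18,11) → blocked by [16,22]×[7,12], reject
8. q=(13,6) nearest=4 d=1 new=(13,6) → add node 6 parent=4 cost=13
9. q=(25,19) nearest=4 d=12 new=(18,11) → blocked by [16,22]×[7,12], reject
10. q=(29,28) nearest=4 d=21 new=(18,11) → blocked by [16,22]×[7,12], reject
11. q=(19,21) nearest=4 d=14 new=(18,11) → blocked by [16,22]×[7,12], reject
12. q=(31,30) nearest=4 d=23 new=(18,11) → blocked by [16,22]×[7,12], reject
13. q=(18,28) nearest=4 d=21 new=(18,11) → blocked by [16,22]×[7,12], reject
14. q=(24,21) nearest=4 d=14 new=(18,11) → blocked by [16,22]×[7,12], reject
15. q=(23,8) nearest=4 d=9 new=(18,8) → blocked by [16,22]×[7,12], reject
16. q=(31,8) nearest=4 d=17 new=(18,8) → blocked by [16,22]×[7,12], reject
17. q=(9,16) nearest=4 d=9 new=(10,11) → add node 7 parent=4 cost=16
18. q=(9,4) nearest=2 d=1 new=(9,4) → add node 8 parent=2 cost=9
19. q=(8,25) nearest=7 d=14 new=(8,15) → add node 9 parent=7 cost=20
20. q=(19,25) nearest=9 d=11 new=(12,19) → add node 10 parent=9 cost=24
21. q=(9,3) nearest=2 d=1 new=(9,3) → blocked by [9,16]×[0,3], reject
22. q=(27,28) nearest=10 d=15 new=(16,23) → add node 11 parent=10 cost=28
23. q=(17,3) nearest=4 d=4 new=(17,3) → add node 12 parent=4 cost=16
24. q=(22,9) nearest=12 d=6 new=(21,7) → blocked by [16,22]×[7,12], reject
25. q=(22,22) nearest=11 d=6 new=(20,22) → add node 13 parent=11 cost=32
26. q=(14,8) nearest=4 d=1 new=(14,8) → add node 14 parent=4 cost=13
27. q=(18,5) nearest=12 d=2 new=(18,5) → add node 15 parent=12 cost=18
28. q=(28,2) nearest=15 d=10 new=(22,2) → add node 16 parent=15 cost=22
29. q=(3,20) nearest=9 d=5 new=(4,19) → add node 17 parent=9 cost=24
30. q=(4,28) nearest=10 d=9 new=(8,23) → blocked by [6,9]×[18,25], reject

Node count: 18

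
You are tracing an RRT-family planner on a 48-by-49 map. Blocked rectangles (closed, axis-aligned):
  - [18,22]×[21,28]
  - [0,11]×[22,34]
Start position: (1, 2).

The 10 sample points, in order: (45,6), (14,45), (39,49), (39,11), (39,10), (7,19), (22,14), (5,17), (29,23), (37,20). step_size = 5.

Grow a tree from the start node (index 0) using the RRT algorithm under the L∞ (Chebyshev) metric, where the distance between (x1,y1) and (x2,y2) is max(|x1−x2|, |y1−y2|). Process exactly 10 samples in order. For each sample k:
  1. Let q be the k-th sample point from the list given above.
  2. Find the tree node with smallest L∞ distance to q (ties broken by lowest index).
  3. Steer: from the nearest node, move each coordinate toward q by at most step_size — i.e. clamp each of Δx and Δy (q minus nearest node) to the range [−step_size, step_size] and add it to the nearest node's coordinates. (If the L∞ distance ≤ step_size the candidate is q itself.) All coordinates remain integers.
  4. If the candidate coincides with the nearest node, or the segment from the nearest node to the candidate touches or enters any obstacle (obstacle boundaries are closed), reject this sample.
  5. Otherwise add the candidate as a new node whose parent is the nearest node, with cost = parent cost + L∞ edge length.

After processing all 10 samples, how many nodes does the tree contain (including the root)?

1. q=(45,6) nearest=0 d=44 new=(6,6) → add node 1 parent=0 cost=5
2. q=(14,45) nearest=1 d=39 new=(11,11) → add node 2 parent=1 cost=10
3. q=(39,49) nearest=2 d=38 new=(16,16) → add node 3 parent=2 cost=15
4. q=(39,11) nearest=3 d=23 new=(21,11) → add node 4 parent=3 cost=20
5. q=(39,10) nearest=4 d=18 new=(26,10) → add node 5 parent=4 cost=25
6. q=(7,19) nearest=2 d=8 new=(7,16) → add node 6 parent=2 cost=15
7. q=(22,14) nearest=4 d=3 new=(22,14) → add node 7 parent=4 cost=23
8. q=(5,17) nearest=6 d=2 new=(5,17) → add node 8 parent=6 cost=17
9. q=(29,23) nearest=7 d=9 new=(27,19) → add node 9 parent=7 cost=28
10. q=(37,20) nearest=9 d=10 new=(32,20) → add node 10 parent=9 cost=33

Node count: 11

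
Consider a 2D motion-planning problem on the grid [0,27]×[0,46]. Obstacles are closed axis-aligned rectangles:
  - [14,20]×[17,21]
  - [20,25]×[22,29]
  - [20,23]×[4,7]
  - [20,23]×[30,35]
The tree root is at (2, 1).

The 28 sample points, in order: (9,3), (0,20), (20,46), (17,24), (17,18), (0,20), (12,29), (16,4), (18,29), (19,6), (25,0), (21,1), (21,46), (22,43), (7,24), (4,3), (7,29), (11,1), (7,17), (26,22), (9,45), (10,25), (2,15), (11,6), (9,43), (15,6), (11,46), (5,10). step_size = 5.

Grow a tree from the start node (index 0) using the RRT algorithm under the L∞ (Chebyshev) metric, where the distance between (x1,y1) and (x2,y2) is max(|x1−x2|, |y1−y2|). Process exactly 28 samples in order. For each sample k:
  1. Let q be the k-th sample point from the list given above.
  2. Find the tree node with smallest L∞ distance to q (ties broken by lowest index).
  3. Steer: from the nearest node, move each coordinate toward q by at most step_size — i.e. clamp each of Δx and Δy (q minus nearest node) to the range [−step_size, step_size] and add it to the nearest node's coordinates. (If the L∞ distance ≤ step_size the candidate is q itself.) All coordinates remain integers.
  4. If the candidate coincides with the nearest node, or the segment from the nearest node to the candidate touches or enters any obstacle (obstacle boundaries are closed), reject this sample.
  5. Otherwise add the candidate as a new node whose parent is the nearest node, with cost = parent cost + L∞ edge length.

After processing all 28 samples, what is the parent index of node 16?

1. q=(9,3) nearest=0 d=7 new=(7,3) → add node 1 parent=0 cost=5
2. q=(0,20) nearest=1 d=17 new=(2,8) → add node 2 parent=1 cost=10
3. q=(20,46) nearest=2 d=38 new=(7,13) → add node 3 parent=2 cost=15
4. q=(17,24) nearest=3 d=11 new=(12,18) → add node 4 parent=3 cost=20
5. q=(17,18) nearest=4 d=5 new=(17,18) → blocked by [14,20]×[17,21], reject
6. q=(0,20) nearest=3 d=7 new=(2,18) → add node 5 parent=3 cost=20
7. q=(12,29) nearest=4 d=11 new=(12,23) → add node 6 parent=4 cost=25
8. q=(16,4) nearest=1 d=9 new=(12,4) → add node 7 parent=1 cost=10
9. q=(18,29) nearest=6 d=6 new=(17,28) → add node 8 parent=6 cost=30
10. q=(19,6) nearest=7 d=7 new=(17,6) → add node 9 parent=7 cost=15
11. q=(25,0) nearest=9 d=8 new=(22,1) → add node 10 parent=9 cost=20
12. q=(21,1) nearest=10 d=1 new=(21,1) → add node 11 parent=10 cost=21
13. q=(21,46) nearest=8 d=18 new=(21,33) → blocked by [20,23]×[30,35], reject
14. q=(22,43) nearest=8 d=15 new=(22,33) → blocked by [20,23]×[30,35], reject
15. q=(7,24) nearest=6 d=5 new=(7,24) → add node 12 parent=6 cost=30
16. q=(4,3) nearest=0 d=2 new=(4,3) → add node 13 parent=0 cost=2
17. q=(7,29) nearest=12 d=5 new=(7,29) → add node 14 parent=12 cost=35
18. q=(11,1) nearest=7 d=3 new=(11,1) → add node 15 parent=7 cost=13
19. q=(7,17) nearest=3 d=4 new=(7,17) → add node 16 parent=3 cost=19
20. q=(26,22) nearest=8 d=9 new=(22,23) → blocked by [20,25]×[22,29], reject
21. q=(9,45) nearest=14 d=16 new=(9,34) → add node 17 parent=14 cost=40
22. q=(10,25) nearest=6 d=2 new=(10,25) → add node 18 parent=6 cost=27
23. q=(2,15) nearest=5 d=3 new=(2,15) → add node 19 parent=5 cost=23
24. q=(11,6) nearest=7 d=2 new=(11,6) → add node 20 parent=7 cost=12
25. q=(9,43) nearest=17 d=9 new=(9,39) → add node 21 parent=17 cost=45
26. q=(15,6) nearest=9 d=2 new=(15,6) → add node 22 parent=9 cost=17
27. q=(11,46) nearest=21 d=7 new=(11,44) → add node 23 parent=21 cost=50
28. q=(5,10) nearest=2 d=3 new=(5,10) → add node 24 parent=2 cost=13

Parent of node 16: 3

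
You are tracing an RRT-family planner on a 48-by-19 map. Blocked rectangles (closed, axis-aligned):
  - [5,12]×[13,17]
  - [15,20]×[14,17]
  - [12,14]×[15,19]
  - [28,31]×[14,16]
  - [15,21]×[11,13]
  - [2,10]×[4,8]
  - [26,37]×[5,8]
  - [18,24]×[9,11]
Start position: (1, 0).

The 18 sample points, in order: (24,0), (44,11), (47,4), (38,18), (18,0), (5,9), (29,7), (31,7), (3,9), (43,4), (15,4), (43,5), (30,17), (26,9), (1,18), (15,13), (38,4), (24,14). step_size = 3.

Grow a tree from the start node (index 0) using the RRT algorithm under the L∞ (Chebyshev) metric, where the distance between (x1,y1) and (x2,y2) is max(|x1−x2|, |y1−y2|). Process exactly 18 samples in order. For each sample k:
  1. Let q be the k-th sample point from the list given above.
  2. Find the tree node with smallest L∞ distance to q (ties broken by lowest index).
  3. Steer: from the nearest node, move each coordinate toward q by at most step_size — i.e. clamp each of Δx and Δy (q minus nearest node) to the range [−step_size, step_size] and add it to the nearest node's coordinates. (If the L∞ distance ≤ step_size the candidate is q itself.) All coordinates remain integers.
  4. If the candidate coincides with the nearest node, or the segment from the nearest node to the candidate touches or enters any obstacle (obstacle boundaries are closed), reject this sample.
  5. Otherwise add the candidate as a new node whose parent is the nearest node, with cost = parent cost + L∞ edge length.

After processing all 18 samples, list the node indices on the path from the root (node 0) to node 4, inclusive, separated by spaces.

1. q=(24,0) nearest=0 d=23 new=(4,0) → add node 1 parent=0 cost=3
2. q=(44,11) nearest=1 d=40 new=(7,3) → add node 2 parent=1 cost=6
3. q=(47,4) nearest=2 d=40 new=(10,4) → blocked by [2,10]×[4,8], reject
4. q=(38,18) nearest=2 d=31 new=(10,6) → blocked by [2,10]×[4,8], reject
5. q=(18,0) nearest=2 d=11 new=(10,0) → add node 3 parent=2 cost=9
6. q=(5,9) nearest=2 d=6 new=(5,6) → blocked by [2,10]×[4,8], reject
7. q=(29,7) nearest=3 d=19 new=(13,3) → add node 4 parent=3 cost=12
8. q=(31,7) nearest=4 d=18 new=(16,6) → add node 5 parent=4 cost=15
9. q=(3,9) nearest=2 d=6 new=(4,6) → blocked by [2,10]×[4,8], reject
10. q=(43,4) nearest=5 d=27 new=(19,4) → add node 6 parent=5 cost=18
11. q=(15,4) nearest=4 d=2 new=(15,4) → add node 7 parent=4 cost=14
12. q=(43,5) nearest=6 d=24 new=(22,5) → add node 8 parent=6 cost=21
13. q=(30,17) nearest=8 d=12 new=(25,8) → add node 9 parent=8 cost=24
14. q=(26,9) nearest=9 d=1 new=(26,9) → add node 10 parent=9 cost=25
15. q=(1,18) nearest=7 d=14 new=(12,7) → add node 11 parent=7 cost=17
16. q=(15,13) nearest=11 d=6 new=(15,10) → add node 12 parent=11 cost=20
17. q=(38,4) nearest=10 d=12 new=(29,6) → blocked by [26,37]×[5,8], reject
18. q=(24,14) nearest=10 d=5 new=(24,12) → add node 13 parent=10 cost=28

Path: 0 1 2 3 4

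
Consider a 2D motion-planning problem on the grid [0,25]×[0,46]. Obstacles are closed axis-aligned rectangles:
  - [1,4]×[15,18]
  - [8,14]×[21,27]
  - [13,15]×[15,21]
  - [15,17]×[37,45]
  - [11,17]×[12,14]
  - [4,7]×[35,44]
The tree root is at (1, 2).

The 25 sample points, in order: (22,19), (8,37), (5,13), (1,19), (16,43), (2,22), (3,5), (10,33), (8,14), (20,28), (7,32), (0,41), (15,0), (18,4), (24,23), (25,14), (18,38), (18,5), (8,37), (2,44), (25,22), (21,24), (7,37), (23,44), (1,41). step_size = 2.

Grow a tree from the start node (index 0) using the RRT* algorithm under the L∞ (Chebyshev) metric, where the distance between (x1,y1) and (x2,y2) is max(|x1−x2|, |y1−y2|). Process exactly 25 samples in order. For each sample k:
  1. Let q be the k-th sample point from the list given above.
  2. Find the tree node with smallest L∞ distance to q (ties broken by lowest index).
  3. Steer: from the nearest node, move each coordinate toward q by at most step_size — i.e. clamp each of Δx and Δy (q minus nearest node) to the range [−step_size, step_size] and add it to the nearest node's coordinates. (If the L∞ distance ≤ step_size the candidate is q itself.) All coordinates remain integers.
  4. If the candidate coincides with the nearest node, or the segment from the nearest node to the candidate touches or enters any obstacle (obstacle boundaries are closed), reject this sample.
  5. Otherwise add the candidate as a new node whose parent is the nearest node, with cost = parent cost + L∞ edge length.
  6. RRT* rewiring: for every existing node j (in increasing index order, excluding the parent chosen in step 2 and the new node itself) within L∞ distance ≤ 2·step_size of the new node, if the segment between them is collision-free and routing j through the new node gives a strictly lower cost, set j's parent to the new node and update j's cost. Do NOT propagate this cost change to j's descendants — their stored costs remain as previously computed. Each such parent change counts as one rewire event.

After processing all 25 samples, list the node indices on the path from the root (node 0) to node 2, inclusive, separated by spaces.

1. q=(22,19) nearest=0 d=21 new=(3,4) → add node 1 parent=0 cost=2
2. q=(8,37) nearest=1 d=33 new=(5,6) → add node 2 parent=1 cost=4
3. q=(5,13) nearest=2 d=7 new=(5,8) → add node 3 parent=2 cost=6
4. q=(1,19) nearest=3 d=11 new=(3,10) → add node 4 parent=3 cost=8
5. q=(16,43) nearest=4 d=33 new=(5,12) → add node 5 parent=4 cost=10
6. q=(2,22) nearest=5 d=10 new=(3,14) → add node 6 parent=5 cost=12
7. q=(3,5) nearest=1 d=1 new=(3,5) → add node 7 parent=1 cost=3
8. q=(10,33) nearest=6 d=19 new=(5,16) → blocked by [1,4]×[15,18], reject
9. q=(8,14) nearest=5 d=3 new=(7,14) → add node 8 parent=5 cost=12
10. q=(20,28) nearest=8 d=14 new=(9,16) → add node 9 parent=8 cost=14
11. q=(7,32) nearest=9 d=16 new=(7,18) → add node 10 parent=9 cost=16
12. q=(0,41) nearest=10 d=23 new=(5,20) → add node 11 parent=10 cost=18
13. q=(15,0) nearest=2 d=10 new=(7,4) → add node 12 parent=2 cost=6
14. q=(18,4) nearest=8 d=11 new=(9,12) → add node 13 parent=8 cost=14
15. q=(24,23) nearest=9 d=15 new=(11,18) → add node 14 parent=9 cost=16
16. q=(25,14) nearest=14 d=14 new=(13,16) → blocked by [13,15]×[15,21], reject
17. q=(18,38) nearest=11 d=18 new=(7,22) → add node 15 parent=11 cost=20
18. q=(18,5) nearest=13 d=9 new=(11,10) → add node 16 parent=13 cost=16
19. q=(8,37) nearest=15 d=15 new=(8,24) → blocked by [8,14]×[21,27], reject
20. q=(2,44) nearest=15 d=22 new=(5,24) → add node 17 parent=15 cost=22
21. q=(25,22) nearest=14 d=14 new=(13,20) → blocked by [13,15]×[15,21], reject
22. q=(21,24) nearest=14 d=10 new=(13,20) → blocked by [13,15]×[15,21], reject
23. q=(7,37) nearest=17 d=13 new=(7,26) → add node 18 parent=17 cost=24
24. q=(23,44) nearest=18 d=18 new=(9,28) → blocked by [8,14]×[21,27], reject
25. q=(1,41) nearest=18 d=15 new=(5,28) → add node 19 parent=18 cost=26

Path: 0 1 2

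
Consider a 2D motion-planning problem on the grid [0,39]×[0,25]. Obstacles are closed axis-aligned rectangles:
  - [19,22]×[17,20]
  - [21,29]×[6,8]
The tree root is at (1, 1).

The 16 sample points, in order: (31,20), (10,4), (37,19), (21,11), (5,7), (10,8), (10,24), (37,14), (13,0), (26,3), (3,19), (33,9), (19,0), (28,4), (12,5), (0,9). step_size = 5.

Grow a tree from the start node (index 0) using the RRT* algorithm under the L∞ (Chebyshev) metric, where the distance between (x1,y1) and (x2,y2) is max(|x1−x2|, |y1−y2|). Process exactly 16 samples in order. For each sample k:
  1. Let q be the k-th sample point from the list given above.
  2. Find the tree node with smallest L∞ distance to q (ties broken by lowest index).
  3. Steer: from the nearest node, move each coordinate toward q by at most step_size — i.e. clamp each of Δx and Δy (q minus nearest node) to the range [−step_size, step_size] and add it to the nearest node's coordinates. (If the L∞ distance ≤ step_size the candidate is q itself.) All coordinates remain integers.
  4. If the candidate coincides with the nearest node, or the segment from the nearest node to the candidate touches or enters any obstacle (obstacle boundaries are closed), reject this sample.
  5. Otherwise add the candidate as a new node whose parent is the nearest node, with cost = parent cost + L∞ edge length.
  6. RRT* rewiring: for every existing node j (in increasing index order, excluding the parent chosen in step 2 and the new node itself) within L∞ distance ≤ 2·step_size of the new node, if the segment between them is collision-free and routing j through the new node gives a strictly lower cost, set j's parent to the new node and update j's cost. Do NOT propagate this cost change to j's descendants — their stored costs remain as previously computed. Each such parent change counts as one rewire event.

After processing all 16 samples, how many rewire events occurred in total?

Rewire events: 1

1. q=(31,20) nearest=0 d=30 new=(6,6) → add node 1 parent=0 cost=5
2. q=(10,4) nearest=1 d=4 new=(10,4) → add node 2 parent=1 cost=9
3. q=(37,19) nearest=2 d=27 new=(15,9) → add node 3 parent=2 cost=14
4. q=(21,11) nearest=3 d=6 new=(20,11) → add node 4 parent=3 cost=19
5. q=(5,7) nearest=1 d=1 new=(5,7) → add node 5 parent=1 cost=6
6. q=(10,8) nearest=1 d=4 new=(10,8) → add node 6 parent=1 cost=9
7. q=(10,24) nearest=4 d=13 new=(15,16) → add node 7 parent=4 cost=24
8. q=(37,14) nearest=4 d=17 new=(25,14) → add node 8 parent=4 cost=24
9. q=(13,0) nearest=2 d=4 new=(13,0) → add node 9 parent=2 cost=13
10. q=(26,3) nearest=4 d=8 new=(25,6) → blocked by [21,29]×[6,8], reject
11. q=(3,19) nearest=6 d=11 new=(5,13) → add node 10 parent=6 cost=14
12. q=(33,9) nearest=8 d=8 new=(30,9) → add node 11 parent=8 cost=29
13. q=(19,0) nearest=9 d=6 new=(18,0) → add node 12 parent=9 cost=18
14. q=(28,4) nearest=11 d=5 new=(28,4) → blocked by [21,29]×[6,8], reject
15. q=(12,5) nearest=2 d=2 new=(12,5) → add node 13 parent=2 cost=11; rewire 12→13 (17<18)
16. q=(0,9) nearest=5 d=5 new=(0,9) → add node 14 parent=5 cost=11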